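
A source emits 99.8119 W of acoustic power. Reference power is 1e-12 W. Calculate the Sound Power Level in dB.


Given values:
  W = 99.8119 W
  W_ref = 1e-12 W
Formula: SWL = 10 * log10(W / W_ref)
Compute ratio: W / W_ref = 99811900000000
Compute log10: log10(99811900000000) = 13.999182
Multiply: SWL = 10 * 13.999182 = 139.99

139.99 dB


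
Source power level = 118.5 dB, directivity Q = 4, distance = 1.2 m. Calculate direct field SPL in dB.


Given values:
  Lw = 118.5 dB, Q = 4, r = 1.2 m
Formula: SPL = Lw + 10 * log10(Q / (4 * pi * r^2))
Compute 4 * pi * r^2 = 4 * pi * 1.2^2 = 18.0956
Compute Q / denom = 4 / 18.0956 = 0.22104821
Compute 10 * log10(0.22104821) = -6.5551
SPL = 118.5 + (-6.5551) = 111.94

111.94 dB


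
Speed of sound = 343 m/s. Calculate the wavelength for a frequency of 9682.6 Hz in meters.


Given values:
  c = 343 m/s, f = 9682.6 Hz
Formula: lambda = c / f
lambda = 343 / 9682.6
lambda = 0.0354

0.0354 m


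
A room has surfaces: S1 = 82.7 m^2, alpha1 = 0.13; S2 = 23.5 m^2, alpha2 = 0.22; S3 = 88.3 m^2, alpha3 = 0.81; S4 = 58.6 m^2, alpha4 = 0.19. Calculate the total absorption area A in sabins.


Given surfaces:
  Surface 1: 82.7 * 0.13 = 10.751
  Surface 2: 23.5 * 0.22 = 5.17
  Surface 3: 88.3 * 0.81 = 71.523
  Surface 4: 58.6 * 0.19 = 11.134
Formula: A = sum(Si * alpha_i)
A = 10.751 + 5.17 + 71.523 + 11.134
A = 98.58

98.58 sabins


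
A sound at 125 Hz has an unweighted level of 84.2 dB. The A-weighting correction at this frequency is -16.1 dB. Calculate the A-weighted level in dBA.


Given values:
  SPL = 84.2 dB
  A-weighting at 125 Hz = -16.1 dB
Formula: L_A = SPL + A_weight
L_A = 84.2 + (-16.1)
L_A = 68.1

68.1 dBA


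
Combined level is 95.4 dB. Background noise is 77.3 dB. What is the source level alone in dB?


Given values:
  L_total = 95.4 dB, L_bg = 77.3 dB
Formula: L_source = 10 * log10(10^(L_total/10) - 10^(L_bg/10))
Convert to linear:
  10^(95.4/10) = 3467368504.5253
  10^(77.3/10) = 53703179.637
Difference: 3467368504.5253 - 53703179.637 = 3413665324.8883
L_source = 10 * log10(3413665324.8883) = 95.33

95.33 dB


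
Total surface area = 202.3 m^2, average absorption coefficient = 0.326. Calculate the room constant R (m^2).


Given values:
  S = 202.3 m^2, alpha = 0.326
Formula: R = S * alpha / (1 - alpha)
Numerator: 202.3 * 0.326 = 65.9498
Denominator: 1 - 0.326 = 0.674
R = 65.9498 / 0.674 = 97.85

97.85 m^2


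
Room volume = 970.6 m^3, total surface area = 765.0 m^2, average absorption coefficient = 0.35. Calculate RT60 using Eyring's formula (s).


Given values:
  V = 970.6 m^3, S = 765.0 m^2, alpha = 0.35
Formula: RT60 = 0.161 * V / (-S * ln(1 - alpha))
Compute ln(1 - 0.35) = ln(0.65) = -0.430783
Denominator: -765.0 * -0.430783 = 329.549
Numerator: 0.161 * 970.6 = 156.2666
RT60 = 156.2666 / 329.549 = 0.474

0.474 s


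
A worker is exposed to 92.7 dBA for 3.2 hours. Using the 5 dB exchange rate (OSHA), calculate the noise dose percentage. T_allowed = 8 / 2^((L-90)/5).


Given values:
  L = 92.7 dBA, T = 3.2 hours
Formula: T_allowed = 8 / 2^((L - 90) / 5)
Compute exponent: (92.7 - 90) / 5 = 0.54
Compute 2^(0.54) = 1.453973
T_allowed = 8 / 1.453973 = 5.502165 hours
Dose = (T / T_allowed) * 100
Dose = (3.2 / 5.502165) * 100 = 58.16

58.16 %


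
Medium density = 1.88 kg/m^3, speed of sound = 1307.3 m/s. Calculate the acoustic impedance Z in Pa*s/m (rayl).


Given values:
  rho = 1.88 kg/m^3
  c = 1307.3 m/s
Formula: Z = rho * c
Z = 1.88 * 1307.3
Z = 2457.72

2457.72 rayl


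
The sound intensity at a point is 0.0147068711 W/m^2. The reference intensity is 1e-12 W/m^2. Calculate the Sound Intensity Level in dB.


Given values:
  I = 0.0147068711 W/m^2
  I_ref = 1e-12 W/m^2
Formula: SIL = 10 * log10(I / I_ref)
Compute ratio: I / I_ref = 14706871100
Compute log10: log10(14706871100) = 10.16752
Multiply: SIL = 10 * 10.16752 = 101.68

101.68 dB


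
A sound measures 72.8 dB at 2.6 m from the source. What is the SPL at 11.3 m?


Given values:
  SPL1 = 72.8 dB, r1 = 2.6 m, r2 = 11.3 m
Formula: SPL2 = SPL1 - 20 * log10(r2 / r1)
Compute ratio: r2 / r1 = 11.3 / 2.6 = 4.3462
Compute log10: log10(4.3462) = 0.63811
Compute drop: 20 * 0.63811 = 12.7622
SPL2 = 72.8 - 12.7622 = 60.04

60.04 dB


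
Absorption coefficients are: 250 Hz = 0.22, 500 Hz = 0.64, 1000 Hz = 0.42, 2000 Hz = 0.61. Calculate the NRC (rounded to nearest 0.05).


Given values:
  a_250 = 0.22, a_500 = 0.64
  a_1000 = 0.42, a_2000 = 0.61
Formula: NRC = (a250 + a500 + a1000 + a2000) / 4
Sum = 0.22 + 0.64 + 0.42 + 0.61 = 1.89
NRC = 1.89 / 4 = 0.4725
Rounded to nearest 0.05: 0.45

0.45


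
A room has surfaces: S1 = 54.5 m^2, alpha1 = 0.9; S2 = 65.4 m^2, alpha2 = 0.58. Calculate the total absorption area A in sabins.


Given surfaces:
  Surface 1: 54.5 * 0.9 = 49.05
  Surface 2: 65.4 * 0.58 = 37.932
Formula: A = sum(Si * alpha_i)
A = 49.05 + 37.932
A = 86.98

86.98 sabins


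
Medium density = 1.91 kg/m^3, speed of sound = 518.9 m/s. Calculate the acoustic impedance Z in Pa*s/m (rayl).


Given values:
  rho = 1.91 kg/m^3
  c = 518.9 m/s
Formula: Z = rho * c
Z = 1.91 * 518.9
Z = 991.1

991.1 rayl


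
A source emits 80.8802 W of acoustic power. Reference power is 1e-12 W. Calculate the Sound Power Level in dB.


Given values:
  W = 80.8802 W
  W_ref = 1e-12 W
Formula: SWL = 10 * log10(W / W_ref)
Compute ratio: W / W_ref = 80880200000000
Compute log10: log10(80880200000000) = 13.907842
Multiply: SWL = 10 * 13.907842 = 139.08

139.08 dB


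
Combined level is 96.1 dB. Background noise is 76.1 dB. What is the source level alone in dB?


Given values:
  L_total = 96.1 dB, L_bg = 76.1 dB
Formula: L_source = 10 * log10(10^(L_total/10) - 10^(L_bg/10))
Convert to linear:
  10^(96.1/10) = 4073802778.0411
  10^(76.1/10) = 40738027.7804
Difference: 4073802778.0411 - 40738027.7804 = 4033064750.2607
L_source = 10 * log10(4033064750.2607) = 96.06

96.06 dB


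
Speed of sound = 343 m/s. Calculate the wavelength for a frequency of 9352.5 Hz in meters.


Given values:
  c = 343 m/s, f = 9352.5 Hz
Formula: lambda = c / f
lambda = 343 / 9352.5
lambda = 0.0367

0.0367 m


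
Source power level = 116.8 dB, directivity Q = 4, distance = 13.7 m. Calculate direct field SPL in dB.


Given values:
  Lw = 116.8 dB, Q = 4, r = 13.7 m
Formula: SPL = Lw + 10 * log10(Q / (4 * pi * r^2))
Compute 4 * pi * r^2 = 4 * pi * 13.7^2 = 2358.5821
Compute Q / denom = 4 / 2358.5821 = 0.00169593
Compute 10 * log10(0.00169593) = -27.7059
SPL = 116.8 + (-27.7059) = 89.09

89.09 dB


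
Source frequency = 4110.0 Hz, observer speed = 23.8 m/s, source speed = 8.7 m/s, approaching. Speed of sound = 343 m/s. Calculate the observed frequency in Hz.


Given values:
  f_s = 4110.0 Hz, v_o = 23.8 m/s, v_s = 8.7 m/s
  Direction: approaching
Formula: f_o = f_s * (c + v_o) / (c - v_s)
Numerator: c + v_o = 343 + 23.8 = 366.8
Denominator: c - v_s = 343 - 8.7 = 334.3
f_o = 4110.0 * 366.8 / 334.3 = 4509.57

4509.57 Hz


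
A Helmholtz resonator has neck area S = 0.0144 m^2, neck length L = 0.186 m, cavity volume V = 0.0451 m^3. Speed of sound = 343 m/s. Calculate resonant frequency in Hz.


Given values:
  S = 0.0144 m^2, L = 0.186 m, V = 0.0451 m^3, c = 343 m/s
Formula: f = (c / (2*pi)) * sqrt(S / (V * L))
Compute V * L = 0.0451 * 0.186 = 0.0083886
Compute S / (V * L) = 0.0144 / 0.0083886 = 1.7166
Compute sqrt(1.7166) = 1.310191
Compute c / (2*pi) = 343 / 6.283185 = 54.590148
f = 54.590148 * 1.310191 = 71.52

71.52 Hz


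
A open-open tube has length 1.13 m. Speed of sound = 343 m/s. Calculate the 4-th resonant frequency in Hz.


Given values:
  Tube type: open-open, L = 1.13 m, c = 343 m/s, n = 4
Formula: f_n = n * c / (2 * L)
Compute 2 * L = 2 * 1.13 = 2.26
f = 4 * 343 / 2.26
f = 607.08

607.08 Hz


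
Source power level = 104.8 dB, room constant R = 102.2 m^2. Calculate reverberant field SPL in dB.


Given values:
  Lw = 104.8 dB, R = 102.2 m^2
Formula: SPL = Lw + 10 * log10(4 / R)
Compute 4 / R = 4 / 102.2 = 0.039139
Compute 10 * log10(0.039139) = -14.0739
SPL = 104.8 + (-14.0739) = 90.73

90.73 dB


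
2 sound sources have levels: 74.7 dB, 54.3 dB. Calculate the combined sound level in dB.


Formula: L_total = 10 * log10( sum(10^(Li/10)) )
  Source 1: 10^(74.7/10) = 29512092.2667
  Source 2: 10^(54.3/10) = 269153.4804
Sum of linear values = 29781245.7471
L_total = 10 * log10(29781245.7471) = 74.74

74.74 dB


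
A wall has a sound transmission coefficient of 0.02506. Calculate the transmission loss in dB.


Given values:
  tau = 0.02506
Formula: TL = 10 * log10(1 / tau)
Compute 1 / tau = 1 / 0.02506 = 39.9042
Compute log10(39.9042) = 1.601019
TL = 10 * 1.601019 = 16.01

16.01 dB


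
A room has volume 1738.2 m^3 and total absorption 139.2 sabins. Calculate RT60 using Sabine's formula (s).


Given values:
  V = 1738.2 m^3
  A = 139.2 sabins
Formula: RT60 = 0.161 * V / A
Numerator: 0.161 * 1738.2 = 279.8502
RT60 = 279.8502 / 139.2 = 2.01

2.01 s


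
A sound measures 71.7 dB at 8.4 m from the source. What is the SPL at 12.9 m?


Given values:
  SPL1 = 71.7 dB, r1 = 8.4 m, r2 = 12.9 m
Formula: SPL2 = SPL1 - 20 * log10(r2 / r1)
Compute ratio: r2 / r1 = 12.9 / 8.4 = 1.5357
Compute log10: log10(1.5357) = 0.186306
Compute drop: 20 * 0.186306 = 3.7261
SPL2 = 71.7 - 3.7261 = 67.97

67.97 dB


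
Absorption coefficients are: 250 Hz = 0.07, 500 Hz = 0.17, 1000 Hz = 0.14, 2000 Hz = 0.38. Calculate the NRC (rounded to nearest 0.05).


Given values:
  a_250 = 0.07, a_500 = 0.17
  a_1000 = 0.14, a_2000 = 0.38
Formula: NRC = (a250 + a500 + a1000 + a2000) / 4
Sum = 0.07 + 0.17 + 0.14 + 0.38 = 0.76
NRC = 0.76 / 4 = 0.19
Rounded to nearest 0.05: 0.2

0.2


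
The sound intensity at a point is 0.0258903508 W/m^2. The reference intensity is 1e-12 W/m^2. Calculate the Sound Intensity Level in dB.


Given values:
  I = 0.0258903508 W/m^2
  I_ref = 1e-12 W/m^2
Formula: SIL = 10 * log10(I / I_ref)
Compute ratio: I / I_ref = 25890350800
Compute log10: log10(25890350800) = 10.413138
Multiply: SIL = 10 * 10.413138 = 104.13

104.13 dB


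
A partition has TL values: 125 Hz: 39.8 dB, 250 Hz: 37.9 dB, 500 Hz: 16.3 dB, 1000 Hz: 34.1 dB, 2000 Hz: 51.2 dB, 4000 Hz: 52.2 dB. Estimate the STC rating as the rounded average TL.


Given TL values at each frequency:
  125 Hz: 39.8 dB
  250 Hz: 37.9 dB
  500 Hz: 16.3 dB
  1000 Hz: 34.1 dB
  2000 Hz: 51.2 dB
  4000 Hz: 52.2 dB
Formula: STC ~ round(average of TL values)
Sum = 39.8 + 37.9 + 16.3 + 34.1 + 51.2 + 52.2 = 231.5
Average = 231.5 / 6 = 38.58
Rounded: 39

39


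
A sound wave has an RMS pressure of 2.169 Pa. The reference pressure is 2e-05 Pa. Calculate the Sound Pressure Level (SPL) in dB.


Given values:
  p = 2.169 Pa
  p_ref = 2e-05 Pa
Formula: SPL = 20 * log10(p / p_ref)
Compute ratio: p / p_ref = 2.169 / 2e-05 = 108450
Compute log10: log10(108450) = 5.03523
Multiply: SPL = 20 * 5.03523 = 100.7

100.7 dB


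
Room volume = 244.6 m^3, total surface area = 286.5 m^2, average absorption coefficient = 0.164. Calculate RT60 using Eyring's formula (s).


Given values:
  V = 244.6 m^3, S = 286.5 m^2, alpha = 0.164
Formula: RT60 = 0.161 * V / (-S * ln(1 - alpha))
Compute ln(1 - 0.164) = ln(0.836) = -0.179127
Denominator: -286.5 * -0.179127 = 51.3199
Numerator: 0.161 * 244.6 = 39.3806
RT60 = 39.3806 / 51.3199 = 0.767

0.767 s


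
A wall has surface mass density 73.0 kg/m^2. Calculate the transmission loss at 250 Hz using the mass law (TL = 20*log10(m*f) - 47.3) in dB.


Given values:
  m = 73.0 kg/m^2, f = 250 Hz
Formula: TL = 20 * log10(m * f) - 47.3
Compute m * f = 73.0 * 250 = 18250.0
Compute log10(18250.0) = 4.261263
Compute 20 * 4.261263 = 85.2253
TL = 85.2253 - 47.3 = 37.93

37.93 dB


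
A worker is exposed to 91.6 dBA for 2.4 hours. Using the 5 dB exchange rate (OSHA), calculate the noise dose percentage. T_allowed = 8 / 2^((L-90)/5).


Given values:
  L = 91.6 dBA, T = 2.4 hours
Formula: T_allowed = 8 / 2^((L - 90) / 5)
Compute exponent: (91.6 - 90) / 5 = 0.32
Compute 2^(0.32) = 1.248331
T_allowed = 8 / 1.248331 = 6.408557 hours
Dose = (T / T_allowed) * 100
Dose = (2.4 / 6.408557) * 100 = 37.45

37.45 %


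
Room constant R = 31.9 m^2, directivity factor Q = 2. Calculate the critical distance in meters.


Given values:
  R = 31.9 m^2, Q = 2
Formula: d_c = 0.141 * sqrt(Q * R)
Compute Q * R = 2 * 31.9 = 63.8
Compute sqrt(63.8) = 7.9875
d_c = 0.141 * 7.9875 = 1.126

1.126 m


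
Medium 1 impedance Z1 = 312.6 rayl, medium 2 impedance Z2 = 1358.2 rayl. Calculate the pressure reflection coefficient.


Given values:
  Z1 = 312.6 rayl, Z2 = 1358.2 rayl
Formula: R = (Z2 - Z1) / (Z2 + Z1)
Numerator: Z2 - Z1 = 1358.2 - 312.6 = 1045.6
Denominator: Z2 + Z1 = 1358.2 + 312.6 = 1670.8
R = 1045.6 / 1670.8 = 0.6258

0.6258


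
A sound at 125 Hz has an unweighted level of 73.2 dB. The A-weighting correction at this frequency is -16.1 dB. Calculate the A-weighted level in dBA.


Given values:
  SPL = 73.2 dB
  A-weighting at 125 Hz = -16.1 dB
Formula: L_A = SPL + A_weight
L_A = 73.2 + (-16.1)
L_A = 57.1

57.1 dBA


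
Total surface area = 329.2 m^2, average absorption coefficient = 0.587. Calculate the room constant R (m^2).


Given values:
  S = 329.2 m^2, alpha = 0.587
Formula: R = S * alpha / (1 - alpha)
Numerator: 329.2 * 0.587 = 193.2404
Denominator: 1 - 0.587 = 0.413
R = 193.2404 / 0.413 = 467.89

467.89 m^2


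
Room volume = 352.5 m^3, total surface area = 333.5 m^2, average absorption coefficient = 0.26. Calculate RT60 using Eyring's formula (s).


Given values:
  V = 352.5 m^3, S = 333.5 m^2, alpha = 0.26
Formula: RT60 = 0.161 * V / (-S * ln(1 - alpha))
Compute ln(1 - 0.26) = ln(0.74) = -0.301105
Denominator: -333.5 * -0.301105 = 100.4185
Numerator: 0.161 * 352.5 = 56.7525
RT60 = 56.7525 / 100.4185 = 0.565

0.565 s


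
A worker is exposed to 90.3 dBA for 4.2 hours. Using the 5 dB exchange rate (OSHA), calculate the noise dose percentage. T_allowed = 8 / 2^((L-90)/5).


Given values:
  L = 90.3 dBA, T = 4.2 hours
Formula: T_allowed = 8 / 2^((L - 90) / 5)
Compute exponent: (90.3 - 90) / 5 = 0.06
Compute 2^(0.06) = 1.042466
T_allowed = 8 / 1.042466 = 7.674111 hours
Dose = (T / T_allowed) * 100
Dose = (4.2 / 7.674111) * 100 = 54.73

54.73 %


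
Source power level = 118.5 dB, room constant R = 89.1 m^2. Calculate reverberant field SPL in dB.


Given values:
  Lw = 118.5 dB, R = 89.1 m^2
Formula: SPL = Lw + 10 * log10(4 / R)
Compute 4 / R = 4 / 89.1 = 0.044893
Compute 10 * log10(0.044893) = -13.4782
SPL = 118.5 + (-13.4782) = 105.02

105.02 dB


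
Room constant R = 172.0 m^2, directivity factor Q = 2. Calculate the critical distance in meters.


Given values:
  R = 172.0 m^2, Q = 2
Formula: d_c = 0.141 * sqrt(Q * R)
Compute Q * R = 2 * 172.0 = 344.0
Compute sqrt(344.0) = 18.5472
d_c = 0.141 * 18.5472 = 2.615

2.615 m


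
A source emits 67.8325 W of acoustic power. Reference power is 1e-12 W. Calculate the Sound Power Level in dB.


Given values:
  W = 67.8325 W
  W_ref = 1e-12 W
Formula: SWL = 10 * log10(W / W_ref)
Compute ratio: W / W_ref = 67832500000000
Compute log10: log10(67832500000000) = 13.831438
Multiply: SWL = 10 * 13.831438 = 138.31

138.31 dB


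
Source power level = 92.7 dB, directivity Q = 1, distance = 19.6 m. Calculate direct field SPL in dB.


Given values:
  Lw = 92.7 dB, Q = 1, r = 19.6 m
Formula: SPL = Lw + 10 * log10(Q / (4 * pi * r^2))
Compute 4 * pi * r^2 = 4 * pi * 19.6^2 = 4827.4969
Compute Q / denom = 1 / 4827.4969 = 0.00020715
Compute 10 * log10(0.00020715) = -36.8372
SPL = 92.7 + (-36.8372) = 55.86

55.86 dB


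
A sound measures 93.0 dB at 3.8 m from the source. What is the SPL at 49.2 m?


Given values:
  SPL1 = 93.0 dB, r1 = 3.8 m, r2 = 49.2 m
Formula: SPL2 = SPL1 - 20 * log10(r2 / r1)
Compute ratio: r2 / r1 = 49.2 / 3.8 = 12.9474
Compute log10: log10(12.9474) = 1.112183
Compute drop: 20 * 1.112183 = 22.2437
SPL2 = 93.0 - 22.2437 = 70.76

70.76 dB


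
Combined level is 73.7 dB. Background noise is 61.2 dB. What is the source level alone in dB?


Given values:
  L_total = 73.7 dB, L_bg = 61.2 dB
Formula: L_source = 10 * log10(10^(L_total/10) - 10^(L_bg/10))
Convert to linear:
  10^(73.7/10) = 23442288.1532
  10^(61.2/10) = 1318256.7386
Difference: 23442288.1532 - 1318256.7386 = 22124031.4146
L_source = 10 * log10(22124031.4146) = 73.45

73.45 dB


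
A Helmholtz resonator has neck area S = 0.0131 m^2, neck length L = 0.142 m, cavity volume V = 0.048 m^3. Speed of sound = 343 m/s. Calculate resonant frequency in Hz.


Given values:
  S = 0.0131 m^2, L = 0.142 m, V = 0.048 m^3, c = 343 m/s
Formula: f = (c / (2*pi)) * sqrt(S / (V * L))
Compute V * L = 0.048 * 0.142 = 0.006816
Compute S / (V * L) = 0.0131 / 0.006816 = 1.9219
Compute sqrt(1.9219) = 1.386326
Compute c / (2*pi) = 343 / 6.283185 = 54.590148
f = 54.590148 * 1.386326 = 75.68

75.68 Hz


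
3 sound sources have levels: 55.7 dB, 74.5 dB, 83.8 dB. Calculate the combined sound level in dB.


Formula: L_total = 10 * log10( sum(10^(Li/10)) )
  Source 1: 10^(55.7/10) = 371535.2291
  Source 2: 10^(74.5/10) = 28183829.3126
  Source 3: 10^(83.8/10) = 239883291.9019
Sum of linear values = 268438656.4436
L_total = 10 * log10(268438656.4436) = 84.29

84.29 dB


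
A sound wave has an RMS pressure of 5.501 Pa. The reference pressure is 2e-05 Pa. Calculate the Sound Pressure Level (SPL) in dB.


Given values:
  p = 5.501 Pa
  p_ref = 2e-05 Pa
Formula: SPL = 20 * log10(p / p_ref)
Compute ratio: p / p_ref = 5.501 / 2e-05 = 275050
Compute log10: log10(275050) = 5.439412
Multiply: SPL = 20 * 5.439412 = 108.79

108.79 dB


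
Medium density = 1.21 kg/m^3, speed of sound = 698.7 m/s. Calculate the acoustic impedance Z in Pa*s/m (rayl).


Given values:
  rho = 1.21 kg/m^3
  c = 698.7 m/s
Formula: Z = rho * c
Z = 1.21 * 698.7
Z = 845.43

845.43 rayl


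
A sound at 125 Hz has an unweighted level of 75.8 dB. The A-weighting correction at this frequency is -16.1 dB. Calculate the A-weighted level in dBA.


Given values:
  SPL = 75.8 dB
  A-weighting at 125 Hz = -16.1 dB
Formula: L_A = SPL + A_weight
L_A = 75.8 + (-16.1)
L_A = 59.7

59.7 dBA


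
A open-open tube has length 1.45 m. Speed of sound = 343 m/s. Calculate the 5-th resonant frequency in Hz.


Given values:
  Tube type: open-open, L = 1.45 m, c = 343 m/s, n = 5
Formula: f_n = n * c / (2 * L)
Compute 2 * L = 2 * 1.45 = 2.9
f = 5 * 343 / 2.9
f = 591.38

591.38 Hz


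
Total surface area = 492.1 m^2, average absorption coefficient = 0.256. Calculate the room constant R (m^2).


Given values:
  S = 492.1 m^2, alpha = 0.256
Formula: R = S * alpha / (1 - alpha)
Numerator: 492.1 * 0.256 = 125.9776
Denominator: 1 - 0.256 = 0.744
R = 125.9776 / 0.744 = 169.32

169.32 m^2


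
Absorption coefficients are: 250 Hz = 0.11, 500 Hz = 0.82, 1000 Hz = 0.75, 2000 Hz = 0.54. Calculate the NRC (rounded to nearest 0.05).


Given values:
  a_250 = 0.11, a_500 = 0.82
  a_1000 = 0.75, a_2000 = 0.54
Formula: NRC = (a250 + a500 + a1000 + a2000) / 4
Sum = 0.11 + 0.82 + 0.75 + 0.54 = 2.22
NRC = 2.22 / 4 = 0.555
Rounded to nearest 0.05: 0.55

0.55


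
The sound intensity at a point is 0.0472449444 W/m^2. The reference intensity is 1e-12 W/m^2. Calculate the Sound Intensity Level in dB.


Given values:
  I = 0.0472449444 W/m^2
  I_ref = 1e-12 W/m^2
Formula: SIL = 10 * log10(I / I_ref)
Compute ratio: I / I_ref = 47244944400
Compute log10: log10(47244944400) = 10.674355
Multiply: SIL = 10 * 10.674355 = 106.74

106.74 dB


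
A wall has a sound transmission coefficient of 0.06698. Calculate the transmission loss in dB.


Given values:
  tau = 0.06698
Formula: TL = 10 * log10(1 / tau)
Compute 1 / tau = 1 / 0.06698 = 14.9298
Compute log10(14.9298) = 1.174054
TL = 10 * 1.174054 = 11.74

11.74 dB


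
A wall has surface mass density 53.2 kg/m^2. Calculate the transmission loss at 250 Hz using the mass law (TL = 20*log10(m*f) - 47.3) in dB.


Given values:
  m = 53.2 kg/m^2, f = 250 Hz
Formula: TL = 20 * log10(m * f) - 47.3
Compute m * f = 53.2 * 250 = 13300.0
Compute log10(13300.0) = 4.123852
Compute 20 * 4.123852 = 82.477
TL = 82.477 - 47.3 = 35.18

35.18 dB


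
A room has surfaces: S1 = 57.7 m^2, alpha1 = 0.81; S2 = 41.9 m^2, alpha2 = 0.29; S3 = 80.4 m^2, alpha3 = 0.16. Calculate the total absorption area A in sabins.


Given surfaces:
  Surface 1: 57.7 * 0.81 = 46.737
  Surface 2: 41.9 * 0.29 = 12.151
  Surface 3: 80.4 * 0.16 = 12.864
Formula: A = sum(Si * alpha_i)
A = 46.737 + 12.151 + 12.864
A = 71.75

71.75 sabins


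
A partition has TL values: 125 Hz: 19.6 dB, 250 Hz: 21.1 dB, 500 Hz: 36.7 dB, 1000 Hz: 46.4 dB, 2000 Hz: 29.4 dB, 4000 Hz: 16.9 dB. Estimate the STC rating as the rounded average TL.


Given TL values at each frequency:
  125 Hz: 19.6 dB
  250 Hz: 21.1 dB
  500 Hz: 36.7 dB
  1000 Hz: 46.4 dB
  2000 Hz: 29.4 dB
  4000 Hz: 16.9 dB
Formula: STC ~ round(average of TL values)
Sum = 19.6 + 21.1 + 36.7 + 46.4 + 29.4 + 16.9 = 170.1
Average = 170.1 / 6 = 28.35
Rounded: 28

28


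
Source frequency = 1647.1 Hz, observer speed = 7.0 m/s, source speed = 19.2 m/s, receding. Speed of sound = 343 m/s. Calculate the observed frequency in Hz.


Given values:
  f_s = 1647.1 Hz, v_o = 7.0 m/s, v_s = 19.2 m/s
  Direction: receding
Formula: f_o = f_s * (c - v_o) / (c + v_s)
Numerator: c - v_o = 343 - 7.0 = 336.0
Denominator: c + v_s = 343 + 19.2 = 362.2
f_o = 1647.1 * 336.0 / 362.2 = 1527.96

1527.96 Hz


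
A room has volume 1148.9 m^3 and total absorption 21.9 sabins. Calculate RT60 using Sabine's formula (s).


Given values:
  V = 1148.9 m^3
  A = 21.9 sabins
Formula: RT60 = 0.161 * V / A
Numerator: 0.161 * 1148.9 = 184.9729
RT60 = 184.9729 / 21.9 = 8.446

8.446 s


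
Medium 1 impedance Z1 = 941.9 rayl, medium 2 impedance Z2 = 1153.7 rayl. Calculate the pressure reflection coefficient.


Given values:
  Z1 = 941.9 rayl, Z2 = 1153.7 rayl
Formula: R = (Z2 - Z1) / (Z2 + Z1)
Numerator: Z2 - Z1 = 1153.7 - 941.9 = 211.8
Denominator: Z2 + Z1 = 1153.7 + 941.9 = 2095.6
R = 211.8 / 2095.6 = 0.1011

0.1011


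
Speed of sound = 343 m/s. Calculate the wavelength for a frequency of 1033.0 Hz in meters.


Given values:
  c = 343 m/s, f = 1033.0 Hz
Formula: lambda = c / f
lambda = 343 / 1033.0
lambda = 0.332

0.332 m


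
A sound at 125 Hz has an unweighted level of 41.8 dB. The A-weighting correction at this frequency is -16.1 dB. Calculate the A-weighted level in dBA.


Given values:
  SPL = 41.8 dB
  A-weighting at 125 Hz = -16.1 dB
Formula: L_A = SPL + A_weight
L_A = 41.8 + (-16.1)
L_A = 25.7

25.7 dBA


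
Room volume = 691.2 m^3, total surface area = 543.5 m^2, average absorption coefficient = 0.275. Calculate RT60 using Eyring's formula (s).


Given values:
  V = 691.2 m^3, S = 543.5 m^2, alpha = 0.275
Formula: RT60 = 0.161 * V / (-S * ln(1 - alpha))
Compute ln(1 - 0.275) = ln(0.725) = -0.321584
Denominator: -543.5 * -0.321584 = 174.7809
Numerator: 0.161 * 691.2 = 111.2832
RT60 = 111.2832 / 174.7809 = 0.637

0.637 s


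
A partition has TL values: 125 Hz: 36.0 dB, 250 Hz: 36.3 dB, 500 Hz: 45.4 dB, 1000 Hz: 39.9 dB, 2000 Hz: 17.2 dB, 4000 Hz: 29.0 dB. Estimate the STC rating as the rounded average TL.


Given TL values at each frequency:
  125 Hz: 36.0 dB
  250 Hz: 36.3 dB
  500 Hz: 45.4 dB
  1000 Hz: 39.9 dB
  2000 Hz: 17.2 dB
  4000 Hz: 29.0 dB
Formula: STC ~ round(average of TL values)
Sum = 36.0 + 36.3 + 45.4 + 39.9 + 17.2 + 29.0 = 203.8
Average = 203.8 / 6 = 33.97
Rounded: 34

34


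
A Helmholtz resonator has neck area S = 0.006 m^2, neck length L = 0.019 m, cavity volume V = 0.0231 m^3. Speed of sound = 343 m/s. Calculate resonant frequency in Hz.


Given values:
  S = 0.006 m^2, L = 0.019 m, V = 0.0231 m^3, c = 343 m/s
Formula: f = (c / (2*pi)) * sqrt(S / (V * L))
Compute V * L = 0.0231 * 0.019 = 0.0004389
Compute S / (V * L) = 0.006 / 0.0004389 = 13.6705
Compute sqrt(13.6705) = 3.697364
Compute c / (2*pi) = 343 / 6.283185 = 54.590148
f = 54.590148 * 3.697364 = 201.84

201.84 Hz


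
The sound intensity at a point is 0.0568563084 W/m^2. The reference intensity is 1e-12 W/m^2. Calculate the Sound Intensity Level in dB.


Given values:
  I = 0.0568563084 W/m^2
  I_ref = 1e-12 W/m^2
Formula: SIL = 10 * log10(I / I_ref)
Compute ratio: I / I_ref = 56856308400
Compute log10: log10(56856308400) = 10.754779
Multiply: SIL = 10 * 10.754779 = 107.55

107.55 dB


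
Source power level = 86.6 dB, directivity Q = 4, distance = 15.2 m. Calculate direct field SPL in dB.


Given values:
  Lw = 86.6 dB, Q = 4, r = 15.2 m
Formula: SPL = Lw + 10 * log10(Q / (4 * pi * r^2))
Compute 4 * pi * r^2 = 4 * pi * 15.2^2 = 2903.3343
Compute Q / denom = 4 / 2903.3343 = 0.00137773
Compute 10 * log10(0.00137773) = -28.6084
SPL = 86.6 + (-28.6084) = 57.99

57.99 dB


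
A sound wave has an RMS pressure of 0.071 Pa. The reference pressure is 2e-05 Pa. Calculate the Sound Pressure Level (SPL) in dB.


Given values:
  p = 0.071 Pa
  p_ref = 2e-05 Pa
Formula: SPL = 20 * log10(p / p_ref)
Compute ratio: p / p_ref = 0.071 / 2e-05 = 3550
Compute log10: log10(3550) = 3.550228
Multiply: SPL = 20 * 3.550228 = 71.0

71.0 dB


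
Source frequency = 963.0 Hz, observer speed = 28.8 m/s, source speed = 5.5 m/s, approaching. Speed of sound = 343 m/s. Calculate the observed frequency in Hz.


Given values:
  f_s = 963.0 Hz, v_o = 28.8 m/s, v_s = 5.5 m/s
  Direction: approaching
Formula: f_o = f_s * (c + v_o) / (c - v_s)
Numerator: c + v_o = 343 + 28.8 = 371.8
Denominator: c - v_s = 343 - 5.5 = 337.5
f_o = 963.0 * 371.8 / 337.5 = 1060.87

1060.87 Hz


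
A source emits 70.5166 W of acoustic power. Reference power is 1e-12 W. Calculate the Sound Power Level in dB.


Given values:
  W = 70.5166 W
  W_ref = 1e-12 W
Formula: SWL = 10 * log10(W / W_ref)
Compute ratio: W / W_ref = 70516600000000
Compute log10: log10(70516600000000) = 13.848291
Multiply: SWL = 10 * 13.848291 = 138.48

138.48 dB


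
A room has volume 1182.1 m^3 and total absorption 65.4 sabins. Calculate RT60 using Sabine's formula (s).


Given values:
  V = 1182.1 m^3
  A = 65.4 sabins
Formula: RT60 = 0.161 * V / A
Numerator: 0.161 * 1182.1 = 190.3181
RT60 = 190.3181 / 65.4 = 2.91

2.91 s


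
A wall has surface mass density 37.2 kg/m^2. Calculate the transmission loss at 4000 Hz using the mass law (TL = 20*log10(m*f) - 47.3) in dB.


Given values:
  m = 37.2 kg/m^2, f = 4000 Hz
Formula: TL = 20 * log10(m * f) - 47.3
Compute m * f = 37.2 * 4000 = 148800.0
Compute log10(148800.0) = 5.172603
Compute 20 * 5.172603 = 103.4521
TL = 103.4521 - 47.3 = 56.15

56.15 dB


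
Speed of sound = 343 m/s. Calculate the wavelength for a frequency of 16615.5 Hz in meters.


Given values:
  c = 343 m/s, f = 16615.5 Hz
Formula: lambda = c / f
lambda = 343 / 16615.5
lambda = 0.0206

0.0206 m


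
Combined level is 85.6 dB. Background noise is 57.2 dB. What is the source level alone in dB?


Given values:
  L_total = 85.6 dB, L_bg = 57.2 dB
Formula: L_source = 10 * log10(10^(L_total/10) - 10^(L_bg/10))
Convert to linear:
  10^(85.6/10) = 363078054.7701
  10^(57.2/10) = 524807.4602
Difference: 363078054.7701 - 524807.4602 = 362553247.3099
L_source = 10 * log10(362553247.3099) = 85.59

85.59 dB


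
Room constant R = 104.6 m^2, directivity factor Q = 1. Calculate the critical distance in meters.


Given values:
  R = 104.6 m^2, Q = 1
Formula: d_c = 0.141 * sqrt(Q * R)
Compute Q * R = 1 * 104.6 = 104.6
Compute sqrt(104.6) = 10.2274
d_c = 0.141 * 10.2274 = 1.442

1.442 m


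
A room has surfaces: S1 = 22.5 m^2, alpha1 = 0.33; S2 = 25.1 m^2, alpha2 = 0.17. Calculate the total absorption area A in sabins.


Given surfaces:
  Surface 1: 22.5 * 0.33 = 7.425
  Surface 2: 25.1 * 0.17 = 4.267
Formula: A = sum(Si * alpha_i)
A = 7.425 + 4.267
A = 11.69

11.69 sabins


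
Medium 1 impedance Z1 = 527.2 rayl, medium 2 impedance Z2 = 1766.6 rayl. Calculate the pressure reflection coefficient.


Given values:
  Z1 = 527.2 rayl, Z2 = 1766.6 rayl
Formula: R = (Z2 - Z1) / (Z2 + Z1)
Numerator: Z2 - Z1 = 1766.6 - 527.2 = 1239.4
Denominator: Z2 + Z1 = 1766.6 + 527.2 = 2293.8
R = 1239.4 / 2293.8 = 0.5403

0.5403


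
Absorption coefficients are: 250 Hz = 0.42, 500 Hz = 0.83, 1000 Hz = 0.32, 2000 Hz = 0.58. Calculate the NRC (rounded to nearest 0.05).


Given values:
  a_250 = 0.42, a_500 = 0.83
  a_1000 = 0.32, a_2000 = 0.58
Formula: NRC = (a250 + a500 + a1000 + a2000) / 4
Sum = 0.42 + 0.83 + 0.32 + 0.58 = 2.15
NRC = 2.15 / 4 = 0.5375
Rounded to nearest 0.05: 0.55

0.55


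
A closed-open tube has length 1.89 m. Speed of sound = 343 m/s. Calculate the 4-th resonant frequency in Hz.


Given values:
  Tube type: closed-open, L = 1.89 m, c = 343 m/s, n = 4
Formula: f_n = (2n - 1) * c / (4 * L)
Compute 2n - 1 = 2*4 - 1 = 7
Compute 4 * L = 4 * 1.89 = 7.56
f = 7 * 343 / 7.56
f = 317.59

317.59 Hz


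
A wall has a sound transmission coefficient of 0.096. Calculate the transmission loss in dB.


Given values:
  tau = 0.096
Formula: TL = 10 * log10(1 / tau)
Compute 1 / tau = 1 / 0.096 = 10.4167
Compute log10(10.4167) = 1.01773
TL = 10 * 1.01773 = 10.18

10.18 dB


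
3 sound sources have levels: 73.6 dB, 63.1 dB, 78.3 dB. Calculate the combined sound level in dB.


Formula: L_total = 10 * log10( sum(10^(Li/10)) )
  Source 1: 10^(73.6/10) = 22908676.5277
  Source 2: 10^(63.1/10) = 2041737.9447
  Source 3: 10^(78.3/10) = 67608297.5392
Sum of linear values = 92558712.0116
L_total = 10 * log10(92558712.0116) = 79.66

79.66 dB


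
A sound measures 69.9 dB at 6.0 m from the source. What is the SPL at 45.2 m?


Given values:
  SPL1 = 69.9 dB, r1 = 6.0 m, r2 = 45.2 m
Formula: SPL2 = SPL1 - 20 * log10(r2 / r1)
Compute ratio: r2 / r1 = 45.2 / 6.0 = 7.5333
Compute log10: log10(7.5333) = 0.876985
Compute drop: 20 * 0.876985 = 17.5397
SPL2 = 69.9 - 17.5397 = 52.36

52.36 dB


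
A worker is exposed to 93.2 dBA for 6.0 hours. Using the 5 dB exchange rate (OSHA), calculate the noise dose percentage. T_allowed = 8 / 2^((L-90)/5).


Given values:
  L = 93.2 dBA, T = 6.0 hours
Formula: T_allowed = 8 / 2^((L - 90) / 5)
Compute exponent: (93.2 - 90) / 5 = 0.64
Compute 2^(0.64) = 1.558329
T_allowed = 8 / 1.558329 = 5.133704 hours
Dose = (T / T_allowed) * 100
Dose = (6.0 / 5.133704) * 100 = 116.87

116.87 %


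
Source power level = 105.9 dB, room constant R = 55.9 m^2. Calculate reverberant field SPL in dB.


Given values:
  Lw = 105.9 dB, R = 55.9 m^2
Formula: SPL = Lw + 10 * log10(4 / R)
Compute 4 / R = 4 / 55.9 = 0.071556
Compute 10 * log10(0.071556) = -11.4535
SPL = 105.9 + (-11.4535) = 94.45

94.45 dB


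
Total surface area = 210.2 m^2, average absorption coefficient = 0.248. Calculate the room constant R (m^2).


Given values:
  S = 210.2 m^2, alpha = 0.248
Formula: R = S * alpha / (1 - alpha)
Numerator: 210.2 * 0.248 = 52.1296
Denominator: 1 - 0.248 = 0.752
R = 52.1296 / 0.752 = 69.32

69.32 m^2


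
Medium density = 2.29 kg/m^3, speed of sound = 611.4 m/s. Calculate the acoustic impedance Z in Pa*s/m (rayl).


Given values:
  rho = 2.29 kg/m^3
  c = 611.4 m/s
Formula: Z = rho * c
Z = 2.29 * 611.4
Z = 1400.11

1400.11 rayl


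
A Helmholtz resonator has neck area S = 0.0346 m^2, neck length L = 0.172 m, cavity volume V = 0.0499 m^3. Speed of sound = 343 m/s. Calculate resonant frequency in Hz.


Given values:
  S = 0.0346 m^2, L = 0.172 m, V = 0.0499 m^3, c = 343 m/s
Formula: f = (c / (2*pi)) * sqrt(S / (V * L))
Compute V * L = 0.0499 * 0.172 = 0.0085828
Compute S / (V * L) = 0.0346 / 0.0085828 = 4.0313
Compute sqrt(4.0313) = 2.00781
Compute c / (2*pi) = 343 / 6.283185 = 54.590148
f = 54.590148 * 2.00781 = 109.61

109.61 Hz


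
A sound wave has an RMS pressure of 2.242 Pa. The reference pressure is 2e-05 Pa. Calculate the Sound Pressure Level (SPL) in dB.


Given values:
  p = 2.242 Pa
  p_ref = 2e-05 Pa
Formula: SPL = 20 * log10(p / p_ref)
Compute ratio: p / p_ref = 2.242 / 2e-05 = 112100
Compute log10: log10(112100) = 5.049606
Multiply: SPL = 20 * 5.049606 = 100.99

100.99 dB


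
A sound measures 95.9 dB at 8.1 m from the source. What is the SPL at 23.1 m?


Given values:
  SPL1 = 95.9 dB, r1 = 8.1 m, r2 = 23.1 m
Formula: SPL2 = SPL1 - 20 * log10(r2 / r1)
Compute ratio: r2 / r1 = 23.1 / 8.1 = 2.8519
Compute log10: log10(2.8519) = 0.455134
Compute drop: 20 * 0.455134 = 9.1027
SPL2 = 95.9 - 9.1027 = 86.8

86.8 dB


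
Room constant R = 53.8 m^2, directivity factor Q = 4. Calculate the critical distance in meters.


Given values:
  R = 53.8 m^2, Q = 4
Formula: d_c = 0.141 * sqrt(Q * R)
Compute Q * R = 4 * 53.8 = 215.2
Compute sqrt(215.2) = 14.6697
d_c = 0.141 * 14.6697 = 2.068

2.068 m


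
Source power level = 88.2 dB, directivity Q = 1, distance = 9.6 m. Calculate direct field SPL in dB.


Given values:
  Lw = 88.2 dB, Q = 1, r = 9.6 m
Formula: SPL = Lw + 10 * log10(Q / (4 * pi * r^2))
Compute 4 * pi * r^2 = 4 * pi * 9.6^2 = 1158.1167
Compute Q / denom = 1 / 1158.1167 = 0.00086347
Compute 10 * log10(0.00086347) = -30.6375
SPL = 88.2 + (-30.6375) = 57.56

57.56 dB


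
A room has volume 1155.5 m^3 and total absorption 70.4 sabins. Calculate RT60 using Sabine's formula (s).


Given values:
  V = 1155.5 m^3
  A = 70.4 sabins
Formula: RT60 = 0.161 * V / A
Numerator: 0.161 * 1155.5 = 186.0355
RT60 = 186.0355 / 70.4 = 2.643

2.643 s


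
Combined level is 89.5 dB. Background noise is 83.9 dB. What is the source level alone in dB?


Given values:
  L_total = 89.5 dB, L_bg = 83.9 dB
Formula: L_source = 10 * log10(10^(L_total/10) - 10^(L_bg/10))
Convert to linear:
  10^(89.5/10) = 891250938.1337
  10^(83.9/10) = 245470891.5685
Difference: 891250938.1337 - 245470891.5685 = 645780046.5652
L_source = 10 * log10(645780046.5652) = 88.1

88.1 dB


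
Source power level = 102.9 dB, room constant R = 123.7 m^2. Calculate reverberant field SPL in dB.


Given values:
  Lw = 102.9 dB, R = 123.7 m^2
Formula: SPL = Lw + 10 * log10(4 / R)
Compute 4 / R = 4 / 123.7 = 0.032336
Compute 10 * log10(0.032336) = -14.9031
SPL = 102.9 + (-14.9031) = 88.0

88.0 dB


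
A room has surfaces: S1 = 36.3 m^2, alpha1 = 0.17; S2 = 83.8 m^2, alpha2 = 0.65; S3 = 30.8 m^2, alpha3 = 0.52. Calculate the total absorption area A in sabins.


Given surfaces:
  Surface 1: 36.3 * 0.17 = 6.171
  Surface 2: 83.8 * 0.65 = 54.47
  Surface 3: 30.8 * 0.52 = 16.016
Formula: A = sum(Si * alpha_i)
A = 6.171 + 54.47 + 16.016
A = 76.66

76.66 sabins


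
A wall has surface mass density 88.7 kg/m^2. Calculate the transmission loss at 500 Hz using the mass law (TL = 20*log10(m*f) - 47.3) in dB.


Given values:
  m = 88.7 kg/m^2, f = 500 Hz
Formula: TL = 20 * log10(m * f) - 47.3
Compute m * f = 88.7 * 500 = 44350.0
Compute log10(44350.0) = 4.646894
Compute 20 * 4.646894 = 92.9379
TL = 92.9379 - 47.3 = 45.64

45.64 dB


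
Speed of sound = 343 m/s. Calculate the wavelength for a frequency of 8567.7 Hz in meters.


Given values:
  c = 343 m/s, f = 8567.7 Hz
Formula: lambda = c / f
lambda = 343 / 8567.7
lambda = 0.04

0.04 m


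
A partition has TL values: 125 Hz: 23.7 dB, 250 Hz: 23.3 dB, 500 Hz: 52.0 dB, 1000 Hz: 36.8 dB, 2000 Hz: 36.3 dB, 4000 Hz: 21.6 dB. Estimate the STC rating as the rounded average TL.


Given TL values at each frequency:
  125 Hz: 23.7 dB
  250 Hz: 23.3 dB
  500 Hz: 52.0 dB
  1000 Hz: 36.8 dB
  2000 Hz: 36.3 dB
  4000 Hz: 21.6 dB
Formula: STC ~ round(average of TL values)
Sum = 23.7 + 23.3 + 52.0 + 36.8 + 36.3 + 21.6 = 193.7
Average = 193.7 / 6 = 32.28
Rounded: 32

32


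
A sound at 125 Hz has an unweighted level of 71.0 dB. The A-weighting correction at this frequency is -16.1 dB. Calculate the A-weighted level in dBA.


Given values:
  SPL = 71.0 dB
  A-weighting at 125 Hz = -16.1 dB
Formula: L_A = SPL + A_weight
L_A = 71.0 + (-16.1)
L_A = 54.9

54.9 dBA


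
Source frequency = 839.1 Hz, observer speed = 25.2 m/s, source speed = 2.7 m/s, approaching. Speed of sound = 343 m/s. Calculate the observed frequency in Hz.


Given values:
  f_s = 839.1 Hz, v_o = 25.2 m/s, v_s = 2.7 m/s
  Direction: approaching
Formula: f_o = f_s * (c + v_o) / (c - v_s)
Numerator: c + v_o = 343 + 25.2 = 368.2
Denominator: c - v_s = 343 - 2.7 = 340.3
f_o = 839.1 * 368.2 / 340.3 = 907.89

907.89 Hz


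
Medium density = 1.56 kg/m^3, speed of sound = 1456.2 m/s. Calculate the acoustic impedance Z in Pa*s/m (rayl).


Given values:
  rho = 1.56 kg/m^3
  c = 1456.2 m/s
Formula: Z = rho * c
Z = 1.56 * 1456.2
Z = 2271.67

2271.67 rayl


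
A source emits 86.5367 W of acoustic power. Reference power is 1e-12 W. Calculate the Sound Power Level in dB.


Given values:
  W = 86.5367 W
  W_ref = 1e-12 W
Formula: SWL = 10 * log10(W / W_ref)
Compute ratio: W / W_ref = 86536700000000
Compute log10: log10(86536700000000) = 13.9372
Multiply: SWL = 10 * 13.9372 = 139.37

139.37 dB


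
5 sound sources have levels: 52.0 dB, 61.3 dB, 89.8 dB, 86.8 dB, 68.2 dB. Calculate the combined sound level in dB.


Formula: L_total = 10 * log10( sum(10^(Li/10)) )
  Source 1: 10^(52.0/10) = 158489.3192
  Source 2: 10^(61.3/10) = 1348962.8826
  Source 3: 10^(89.8/10) = 954992586.0214
  Source 4: 10^(86.8/10) = 478630092.3226
  Source 5: 10^(68.2/10) = 6606934.4801
Sum of linear values = 1441737065.0259
L_total = 10 * log10(1441737065.0259) = 91.59

91.59 dB


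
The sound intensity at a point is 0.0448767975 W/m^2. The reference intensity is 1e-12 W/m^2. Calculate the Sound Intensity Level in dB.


Given values:
  I = 0.0448767975 W/m^2
  I_ref = 1e-12 W/m^2
Formula: SIL = 10 * log10(I / I_ref)
Compute ratio: I / I_ref = 44876797500
Compute log10: log10(44876797500) = 10.652022
Multiply: SIL = 10 * 10.652022 = 106.52

106.52 dB


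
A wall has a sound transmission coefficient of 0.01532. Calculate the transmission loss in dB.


Given values:
  tau = 0.01532
Formula: TL = 10 * log10(1 / tau)
Compute 1 / tau = 1 / 0.01532 = 65.2742
Compute log10(65.2742) = 1.814742
TL = 10 * 1.814742 = 18.15

18.15 dB


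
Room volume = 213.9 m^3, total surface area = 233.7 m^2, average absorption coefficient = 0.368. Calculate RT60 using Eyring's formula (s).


Given values:
  V = 213.9 m^3, S = 233.7 m^2, alpha = 0.368
Formula: RT60 = 0.161 * V / (-S * ln(1 - alpha))
Compute ln(1 - 0.368) = ln(0.632) = -0.458866
Denominator: -233.7 * -0.458866 = 107.237
Numerator: 0.161 * 213.9 = 34.4379
RT60 = 34.4379 / 107.237 = 0.321

0.321 s


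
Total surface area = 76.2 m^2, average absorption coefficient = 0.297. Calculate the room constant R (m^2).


Given values:
  S = 76.2 m^2, alpha = 0.297
Formula: R = S * alpha / (1 - alpha)
Numerator: 76.2 * 0.297 = 22.6314
Denominator: 1 - 0.297 = 0.703
R = 22.6314 / 0.703 = 32.19

32.19 m^2


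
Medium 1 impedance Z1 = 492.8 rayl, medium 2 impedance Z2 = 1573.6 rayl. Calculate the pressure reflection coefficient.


Given values:
  Z1 = 492.8 rayl, Z2 = 1573.6 rayl
Formula: R = (Z2 - Z1) / (Z2 + Z1)
Numerator: Z2 - Z1 = 1573.6 - 492.8 = 1080.8
Denominator: Z2 + Z1 = 1573.6 + 492.8 = 2066.4
R = 1080.8 / 2066.4 = 0.523

0.523


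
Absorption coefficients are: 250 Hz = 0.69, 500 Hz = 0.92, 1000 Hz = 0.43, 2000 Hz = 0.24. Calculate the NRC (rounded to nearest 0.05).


Given values:
  a_250 = 0.69, a_500 = 0.92
  a_1000 = 0.43, a_2000 = 0.24
Formula: NRC = (a250 + a500 + a1000 + a2000) / 4
Sum = 0.69 + 0.92 + 0.43 + 0.24 = 2.28
NRC = 2.28 / 4 = 0.57
Rounded to nearest 0.05: 0.55

0.55


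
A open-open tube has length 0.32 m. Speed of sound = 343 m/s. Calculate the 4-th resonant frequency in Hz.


Given values:
  Tube type: open-open, L = 0.32 m, c = 343 m/s, n = 4
Formula: f_n = n * c / (2 * L)
Compute 2 * L = 2 * 0.32 = 0.64
f = 4 * 343 / 0.64
f = 2143.75

2143.75 Hz


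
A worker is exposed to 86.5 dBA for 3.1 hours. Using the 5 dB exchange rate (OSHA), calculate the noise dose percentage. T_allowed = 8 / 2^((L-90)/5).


Given values:
  L = 86.5 dBA, T = 3.1 hours
Formula: T_allowed = 8 / 2^((L - 90) / 5)
Compute exponent: (86.5 - 90) / 5 = -0.7
Compute 2^(-0.7) = 0.615572
T_allowed = 8 / 0.615572 = 12.996043 hours
Dose = (T / T_allowed) * 100
Dose = (3.1 / 12.996043) * 100 = 23.85

23.85 %
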